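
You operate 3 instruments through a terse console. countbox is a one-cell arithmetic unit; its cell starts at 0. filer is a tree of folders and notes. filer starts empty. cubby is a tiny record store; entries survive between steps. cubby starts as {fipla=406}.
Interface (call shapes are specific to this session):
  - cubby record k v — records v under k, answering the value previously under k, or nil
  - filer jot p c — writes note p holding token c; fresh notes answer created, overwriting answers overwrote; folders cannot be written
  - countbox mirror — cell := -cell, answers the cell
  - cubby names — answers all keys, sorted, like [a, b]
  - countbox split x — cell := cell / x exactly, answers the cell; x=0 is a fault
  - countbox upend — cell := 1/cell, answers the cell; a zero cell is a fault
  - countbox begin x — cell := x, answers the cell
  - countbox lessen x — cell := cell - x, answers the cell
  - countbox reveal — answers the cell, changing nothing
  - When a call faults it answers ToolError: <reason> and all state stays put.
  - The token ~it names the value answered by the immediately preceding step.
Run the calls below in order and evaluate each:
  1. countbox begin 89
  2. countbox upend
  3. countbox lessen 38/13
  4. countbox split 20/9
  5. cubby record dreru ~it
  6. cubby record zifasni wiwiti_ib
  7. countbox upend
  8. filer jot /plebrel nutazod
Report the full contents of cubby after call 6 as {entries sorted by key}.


~$ countbox begin x: 89
  89
~$ countbox upend
  1/89
~$ countbox lessen x: 38/13
  -3369/1157
~$ countbox split x: 20/9
  -30321/23140
~$ cubby record k: dreru v: ~it
  nil
~$ cubby record k: zifasni v: wiwiti_ib
  nil
~$ countbox upend
  -23140/30321
~$ filer jot p: /plebrel c: nutazod
  created

Answer: {dreru=-30321/23140, fipla=406, zifasni=wiwiti_ib}


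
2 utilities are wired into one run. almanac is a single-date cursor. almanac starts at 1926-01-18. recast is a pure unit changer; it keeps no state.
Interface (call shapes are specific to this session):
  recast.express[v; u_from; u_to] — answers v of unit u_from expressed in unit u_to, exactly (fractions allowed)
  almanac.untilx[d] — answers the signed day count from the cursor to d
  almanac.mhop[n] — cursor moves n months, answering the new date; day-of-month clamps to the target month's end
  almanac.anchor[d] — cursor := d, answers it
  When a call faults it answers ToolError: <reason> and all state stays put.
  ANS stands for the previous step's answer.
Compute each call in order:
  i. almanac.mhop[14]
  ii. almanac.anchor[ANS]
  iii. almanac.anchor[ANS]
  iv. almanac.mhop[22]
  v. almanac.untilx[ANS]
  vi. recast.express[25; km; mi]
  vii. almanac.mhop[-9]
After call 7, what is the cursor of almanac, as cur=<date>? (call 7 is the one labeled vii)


Answer: cur=1928-04-18

Derivation:
·→ mhop(n=14)
·← 1927-03-18
·→ anchor(d=ANS)
·← 1927-03-18
·→ anchor(d=ANS)
·← 1927-03-18
·→ mhop(n=22)
·← 1929-01-18
·→ untilx(d=ANS)
·← 0
·→ express(v=25, u_from=km, u_to=mi)
·← 390625/25146
·→ mhop(n=-9)
·← 1928-04-18


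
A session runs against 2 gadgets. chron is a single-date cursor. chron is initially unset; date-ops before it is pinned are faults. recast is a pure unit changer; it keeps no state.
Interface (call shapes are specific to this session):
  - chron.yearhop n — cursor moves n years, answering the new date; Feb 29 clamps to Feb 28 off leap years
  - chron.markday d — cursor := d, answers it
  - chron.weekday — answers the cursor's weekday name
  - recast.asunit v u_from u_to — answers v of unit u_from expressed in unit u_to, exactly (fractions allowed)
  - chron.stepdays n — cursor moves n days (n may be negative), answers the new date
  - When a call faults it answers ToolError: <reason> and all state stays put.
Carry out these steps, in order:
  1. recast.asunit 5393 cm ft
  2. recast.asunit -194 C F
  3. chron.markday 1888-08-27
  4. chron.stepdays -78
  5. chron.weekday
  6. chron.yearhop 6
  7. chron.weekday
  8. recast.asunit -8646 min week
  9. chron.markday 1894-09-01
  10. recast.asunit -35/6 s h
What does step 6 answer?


Answer: 1894-06-10

Derivation:
% recast.asunit v: 5393 u_from: cm u_to: ft
  134825/762
% recast.asunit v: -194 u_from: C u_to: F
  -1586/5
% chron.markday d: 1888-08-27
  1888-08-27
% chron.stepdays n: -78
  1888-06-10
% chron.weekday
  Sunday
% chron.yearhop n: 6
  1894-06-10
% chron.weekday
  Sunday
% recast.asunit v: -8646 u_from: min u_to: week
  -1441/1680
% chron.markday d: 1894-09-01
  1894-09-01
% recast.asunit v: -35/6 u_from: s u_to: h
  -7/4320


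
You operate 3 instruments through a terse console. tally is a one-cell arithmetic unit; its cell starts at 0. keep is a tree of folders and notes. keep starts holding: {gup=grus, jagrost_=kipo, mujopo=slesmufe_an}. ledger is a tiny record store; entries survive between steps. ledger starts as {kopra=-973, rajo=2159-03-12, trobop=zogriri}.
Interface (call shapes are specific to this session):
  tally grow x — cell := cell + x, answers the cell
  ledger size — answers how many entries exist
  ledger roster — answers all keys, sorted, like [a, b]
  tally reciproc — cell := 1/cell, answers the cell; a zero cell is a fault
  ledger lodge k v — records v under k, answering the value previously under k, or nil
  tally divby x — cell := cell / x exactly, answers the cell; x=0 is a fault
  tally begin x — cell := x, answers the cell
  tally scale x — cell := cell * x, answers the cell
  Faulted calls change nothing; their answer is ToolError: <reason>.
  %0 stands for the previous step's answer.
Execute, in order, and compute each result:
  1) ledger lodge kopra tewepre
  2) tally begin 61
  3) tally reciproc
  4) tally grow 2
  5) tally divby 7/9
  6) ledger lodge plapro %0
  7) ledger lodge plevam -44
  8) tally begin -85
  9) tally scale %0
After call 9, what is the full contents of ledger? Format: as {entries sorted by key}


Answer: {kopra=tewepre, plapro=1107/427, plevam=-44, rajo=2159-03-12, trobop=zogriri}

Derivation:
;; 1. ledger lodge(k='kopra', v='tewepre') => -973
;; 2. tally begin(x='61') => 61
;; 3. tally reciproc() => 1/61
;; 4. tally grow(x='2') => 123/61
;; 5. tally divby(x='7/9') => 1107/427
;; 6. ledger lodge(k='plapro', v='%0') => nil
;; 7. ledger lodge(k='plevam', v='-44') => nil
;; 8. tally begin(x='-85') => -85
;; 9. tally scale(x='%0') => 7225


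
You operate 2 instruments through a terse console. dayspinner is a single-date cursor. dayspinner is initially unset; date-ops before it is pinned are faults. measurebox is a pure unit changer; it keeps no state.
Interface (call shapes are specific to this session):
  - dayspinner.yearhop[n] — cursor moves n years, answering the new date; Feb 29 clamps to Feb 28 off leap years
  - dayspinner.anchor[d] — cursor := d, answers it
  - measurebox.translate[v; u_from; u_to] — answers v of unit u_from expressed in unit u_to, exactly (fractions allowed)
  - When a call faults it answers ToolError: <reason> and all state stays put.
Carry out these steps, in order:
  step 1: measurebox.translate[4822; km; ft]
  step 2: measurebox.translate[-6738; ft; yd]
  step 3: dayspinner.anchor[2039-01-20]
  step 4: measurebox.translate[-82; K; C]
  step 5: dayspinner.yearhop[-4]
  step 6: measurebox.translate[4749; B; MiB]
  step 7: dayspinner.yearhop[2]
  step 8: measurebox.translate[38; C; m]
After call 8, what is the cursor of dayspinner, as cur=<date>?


Answer: cur=2037-01-20

Derivation:
Step: translate[v=4822; u_from=km; u_to=ft]
Result: 6027500000/381
Step: translate[v=-6738; u_from=ft; u_to=yd]
Result: -2246
Step: anchor[d=2039-01-20]
Result: 2039-01-20
Step: translate[v=-82; u_from=K; u_to=C]
Result: -7103/20
Step: yearhop[n=-4]
Result: 2035-01-20
Step: translate[v=4749; u_from=B; u_to=MiB]
Result: 4749/1048576
Step: yearhop[n=2]
Result: 2037-01-20
Step: translate[v=38; u_from=C; u_to=m]
Result: ToolError: incompatible units


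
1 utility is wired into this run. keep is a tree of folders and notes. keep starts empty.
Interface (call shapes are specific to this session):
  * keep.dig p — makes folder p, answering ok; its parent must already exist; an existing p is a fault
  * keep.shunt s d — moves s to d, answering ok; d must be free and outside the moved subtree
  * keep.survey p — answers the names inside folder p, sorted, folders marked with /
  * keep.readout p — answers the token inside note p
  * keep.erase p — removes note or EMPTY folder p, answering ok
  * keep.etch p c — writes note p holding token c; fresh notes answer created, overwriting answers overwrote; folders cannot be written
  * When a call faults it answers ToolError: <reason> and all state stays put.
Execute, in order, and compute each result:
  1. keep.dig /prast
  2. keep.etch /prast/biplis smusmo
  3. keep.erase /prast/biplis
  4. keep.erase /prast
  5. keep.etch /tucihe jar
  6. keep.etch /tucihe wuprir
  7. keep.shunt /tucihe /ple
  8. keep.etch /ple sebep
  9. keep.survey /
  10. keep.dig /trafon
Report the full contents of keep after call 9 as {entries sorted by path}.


Answer: {ple=sebep}

Derivation:
==> keep.dig(/prast)
<== ok
==> keep.etch(/prast/biplis, smusmo)
<== created
==> keep.erase(/prast/biplis)
<== ok
==> keep.erase(/prast)
<== ok
==> keep.etch(/tucihe, jar)
<== created
==> keep.etch(/tucihe, wuprir)
<== overwrote
==> keep.shunt(/tucihe, /ple)
<== ok
==> keep.etch(/ple, sebep)
<== overwrote
==> keep.survey(/)
<== [ple]
==> keep.dig(/trafon)
<== ok


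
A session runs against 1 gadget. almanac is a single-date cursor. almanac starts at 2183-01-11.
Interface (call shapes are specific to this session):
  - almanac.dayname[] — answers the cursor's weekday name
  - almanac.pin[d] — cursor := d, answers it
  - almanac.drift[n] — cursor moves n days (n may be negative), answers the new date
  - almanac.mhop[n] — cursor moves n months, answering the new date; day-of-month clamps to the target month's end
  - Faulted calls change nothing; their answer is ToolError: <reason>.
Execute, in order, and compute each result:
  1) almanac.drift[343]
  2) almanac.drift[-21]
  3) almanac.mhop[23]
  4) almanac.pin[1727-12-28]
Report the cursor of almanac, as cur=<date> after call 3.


Answer: cur=2185-10-29

Derivation:
Next I call almanac.drift(n: 343), → 2183-12-20.
Now I run almanac.drift(n: -21), — result: 2183-11-29.
Then almanac.mhop(n: 23), → 2185-10-29.
I try almanac.pin(d: 1727-12-28), and observe 1727-12-28.


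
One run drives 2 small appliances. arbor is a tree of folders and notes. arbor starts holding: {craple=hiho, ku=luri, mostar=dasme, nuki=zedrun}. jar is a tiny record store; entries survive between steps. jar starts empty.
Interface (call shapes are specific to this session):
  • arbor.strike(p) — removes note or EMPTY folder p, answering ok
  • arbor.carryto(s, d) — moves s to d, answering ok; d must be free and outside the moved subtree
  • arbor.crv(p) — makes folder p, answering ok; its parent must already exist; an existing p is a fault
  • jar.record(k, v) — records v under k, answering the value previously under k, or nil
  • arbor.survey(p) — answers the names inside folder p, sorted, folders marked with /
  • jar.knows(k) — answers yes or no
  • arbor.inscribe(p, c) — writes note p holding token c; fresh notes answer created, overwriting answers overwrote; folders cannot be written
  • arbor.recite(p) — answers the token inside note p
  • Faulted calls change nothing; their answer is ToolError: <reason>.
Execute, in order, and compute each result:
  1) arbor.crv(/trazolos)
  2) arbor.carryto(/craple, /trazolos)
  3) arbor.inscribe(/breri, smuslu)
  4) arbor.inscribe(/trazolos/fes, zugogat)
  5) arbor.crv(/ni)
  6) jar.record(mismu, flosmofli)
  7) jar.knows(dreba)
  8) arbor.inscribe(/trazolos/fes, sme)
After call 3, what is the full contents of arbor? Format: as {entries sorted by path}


Using crv with p=/trazolos, and get ok.
Calling carryto with s=/craple, d=/trazolos, → ToolError: exists.
I run inscribe with p=/breri, c=smuslu, → created.
I call inscribe with p=/trazolos/fes, c=zugogat, yielding created.
Invoking crv with p=/ni, — result: ok.
I invoke record with k=mismu, v=flosmofli, and get nil.
Invoking knows with k=dreba, and observe no.
Then inscribe with p=/trazolos/fes, c=sme, and see overwrote.

Answer: {breri=smuslu, craple=hiho, ku=luri, mostar=dasme, nuki=zedrun, trazolos/}


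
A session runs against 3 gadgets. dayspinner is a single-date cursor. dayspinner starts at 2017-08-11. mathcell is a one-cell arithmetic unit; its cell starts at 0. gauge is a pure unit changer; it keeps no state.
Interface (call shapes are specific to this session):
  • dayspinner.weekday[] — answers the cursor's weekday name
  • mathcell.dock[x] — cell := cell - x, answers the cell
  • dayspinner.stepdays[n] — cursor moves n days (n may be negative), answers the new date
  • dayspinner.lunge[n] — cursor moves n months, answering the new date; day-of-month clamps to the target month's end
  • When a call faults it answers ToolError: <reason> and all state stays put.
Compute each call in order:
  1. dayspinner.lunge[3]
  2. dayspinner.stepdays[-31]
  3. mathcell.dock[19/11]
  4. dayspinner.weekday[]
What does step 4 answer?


Answer: Wednesday

Derivation:
Step: lunge[n=3]
Result: 2017-11-11
Step: stepdays[n=-31]
Result: 2017-10-11
Step: dock[x=19/11]
Result: -19/11
Step: weekday[]
Result: Wednesday


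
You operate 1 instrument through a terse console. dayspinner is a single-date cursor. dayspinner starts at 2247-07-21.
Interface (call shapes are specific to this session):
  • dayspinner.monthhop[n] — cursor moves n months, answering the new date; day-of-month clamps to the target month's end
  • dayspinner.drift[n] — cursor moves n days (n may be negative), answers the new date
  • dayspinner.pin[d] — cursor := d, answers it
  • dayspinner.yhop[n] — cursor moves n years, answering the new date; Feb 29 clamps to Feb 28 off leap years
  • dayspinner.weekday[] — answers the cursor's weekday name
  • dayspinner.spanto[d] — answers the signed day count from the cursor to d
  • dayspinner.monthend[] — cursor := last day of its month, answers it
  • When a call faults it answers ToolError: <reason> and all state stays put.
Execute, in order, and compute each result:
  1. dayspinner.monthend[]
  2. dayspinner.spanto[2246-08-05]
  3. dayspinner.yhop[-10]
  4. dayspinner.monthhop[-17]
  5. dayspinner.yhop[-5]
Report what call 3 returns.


! monthend() -> 2247-07-31
! spanto(2246-08-05) -> -360
! yhop(-10) -> 2237-07-31
! monthhop(-17) -> 2236-02-29
! yhop(-5) -> 2231-02-28

Answer: 2237-07-31


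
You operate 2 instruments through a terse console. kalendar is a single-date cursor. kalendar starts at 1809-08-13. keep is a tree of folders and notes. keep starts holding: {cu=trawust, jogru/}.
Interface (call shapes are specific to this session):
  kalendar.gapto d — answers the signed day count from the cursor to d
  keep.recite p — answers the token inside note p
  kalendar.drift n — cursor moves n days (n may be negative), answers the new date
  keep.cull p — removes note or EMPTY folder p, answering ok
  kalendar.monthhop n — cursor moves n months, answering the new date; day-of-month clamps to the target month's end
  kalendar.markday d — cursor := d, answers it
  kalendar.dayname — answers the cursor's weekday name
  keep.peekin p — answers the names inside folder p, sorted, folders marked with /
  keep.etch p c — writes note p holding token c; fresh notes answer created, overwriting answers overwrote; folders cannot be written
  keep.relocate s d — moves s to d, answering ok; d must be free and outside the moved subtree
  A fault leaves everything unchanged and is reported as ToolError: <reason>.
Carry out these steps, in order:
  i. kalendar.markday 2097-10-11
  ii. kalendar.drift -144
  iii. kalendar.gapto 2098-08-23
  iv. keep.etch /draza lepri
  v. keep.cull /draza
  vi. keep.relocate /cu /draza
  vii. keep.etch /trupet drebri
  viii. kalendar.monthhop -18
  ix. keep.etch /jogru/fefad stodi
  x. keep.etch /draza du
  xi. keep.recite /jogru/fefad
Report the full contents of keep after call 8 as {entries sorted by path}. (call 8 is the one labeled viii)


>>> markday 2097-10-11
:: 2097-10-11
>>> drift -144
:: 2097-05-20
>>> gapto 2098-08-23
:: 460
>>> etch /draza lepri
:: created
>>> cull /draza
:: ok
>>> relocate /cu /draza
:: ok
>>> etch /trupet drebri
:: created
>>> monthhop -18
:: 2095-11-20
>>> etch /jogru/fefad stodi
:: created
>>> etch /draza du
:: overwrote
>>> recite /jogru/fefad
:: stodi

Answer: {draza=trawust, jogru/, trupet=drebri}


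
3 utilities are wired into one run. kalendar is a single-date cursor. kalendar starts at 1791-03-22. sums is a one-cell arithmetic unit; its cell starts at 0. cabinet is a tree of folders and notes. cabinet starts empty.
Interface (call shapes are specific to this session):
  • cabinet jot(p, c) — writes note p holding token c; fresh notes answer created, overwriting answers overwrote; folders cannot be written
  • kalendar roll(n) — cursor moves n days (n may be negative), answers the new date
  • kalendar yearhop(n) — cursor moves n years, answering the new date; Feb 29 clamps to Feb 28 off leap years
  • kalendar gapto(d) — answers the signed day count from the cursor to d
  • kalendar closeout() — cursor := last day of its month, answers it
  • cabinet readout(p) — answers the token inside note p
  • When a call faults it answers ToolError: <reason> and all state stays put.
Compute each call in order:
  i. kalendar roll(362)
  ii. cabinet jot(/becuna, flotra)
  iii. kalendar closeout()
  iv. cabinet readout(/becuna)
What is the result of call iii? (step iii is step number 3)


Answer: 1792-03-31

Derivation:
% kalendar roll(n→362) == 1792-03-18
% cabinet jot(p→/becuna, c→flotra) == created
% kalendar closeout() == 1792-03-31
% cabinet readout(p→/becuna) == flotra


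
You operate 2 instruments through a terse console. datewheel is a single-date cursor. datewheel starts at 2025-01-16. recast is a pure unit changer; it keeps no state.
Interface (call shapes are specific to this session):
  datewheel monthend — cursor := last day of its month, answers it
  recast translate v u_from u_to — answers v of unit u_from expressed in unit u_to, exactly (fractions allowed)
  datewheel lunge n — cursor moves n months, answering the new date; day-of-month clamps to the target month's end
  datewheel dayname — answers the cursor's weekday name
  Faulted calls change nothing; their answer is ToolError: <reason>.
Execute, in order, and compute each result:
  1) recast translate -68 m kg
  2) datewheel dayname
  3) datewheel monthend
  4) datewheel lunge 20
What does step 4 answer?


Answer: 2026-09-30

Derivation:
$ recast translate v='-68' u_from='m' u_to='kg'
= ToolError: incompatible units
$ datewheel dayname
= Thursday
$ datewheel monthend
= 2025-01-31
$ datewheel lunge n='20'
= 2026-09-30


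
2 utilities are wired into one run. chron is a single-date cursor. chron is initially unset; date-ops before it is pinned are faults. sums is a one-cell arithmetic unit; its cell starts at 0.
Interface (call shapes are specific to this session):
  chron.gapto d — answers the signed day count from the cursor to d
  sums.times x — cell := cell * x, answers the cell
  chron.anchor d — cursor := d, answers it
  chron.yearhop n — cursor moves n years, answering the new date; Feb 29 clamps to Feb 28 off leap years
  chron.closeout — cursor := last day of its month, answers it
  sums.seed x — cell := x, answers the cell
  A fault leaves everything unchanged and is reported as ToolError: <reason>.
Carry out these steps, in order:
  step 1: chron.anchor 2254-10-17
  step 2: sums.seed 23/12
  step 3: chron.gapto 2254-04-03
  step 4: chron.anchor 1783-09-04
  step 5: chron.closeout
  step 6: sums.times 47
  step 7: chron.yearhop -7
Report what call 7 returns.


Answer: 1776-09-30

Derivation:
Then anchor(d→2254-10-17), giving 2254-10-17.
I try seed(x→23/12), and observe 23/12.
I invoke gapto(d→2254-04-03), and see -197.
Then anchor(d→1783-09-04), and get 1783-09-04.
I use closeout, — result: 1783-09-30.
Using times(x→47), yielding 1081/12.
Calling yearhop(n→-7), and see 1776-09-30.


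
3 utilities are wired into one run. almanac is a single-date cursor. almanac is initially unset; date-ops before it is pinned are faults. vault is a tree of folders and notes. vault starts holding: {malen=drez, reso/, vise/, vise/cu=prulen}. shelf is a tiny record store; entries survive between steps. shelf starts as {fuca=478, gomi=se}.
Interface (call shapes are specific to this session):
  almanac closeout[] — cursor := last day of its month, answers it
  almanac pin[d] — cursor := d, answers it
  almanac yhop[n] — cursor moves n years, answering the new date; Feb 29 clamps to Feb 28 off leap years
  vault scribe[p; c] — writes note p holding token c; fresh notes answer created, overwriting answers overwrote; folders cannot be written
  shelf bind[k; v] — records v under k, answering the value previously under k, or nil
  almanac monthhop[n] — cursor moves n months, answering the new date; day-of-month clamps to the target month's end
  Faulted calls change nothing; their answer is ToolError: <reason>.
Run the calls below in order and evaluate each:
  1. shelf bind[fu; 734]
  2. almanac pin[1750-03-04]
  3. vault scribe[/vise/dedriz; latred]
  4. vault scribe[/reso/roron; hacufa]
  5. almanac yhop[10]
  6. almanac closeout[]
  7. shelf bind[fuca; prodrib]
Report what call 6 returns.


Answer: 1760-03-31

Derivation:
→ shelf bind(k=fu, v=734)
← nil
→ almanac pin(d=1750-03-04)
← 1750-03-04
→ vault scribe(p=/vise/dedriz, c=latred)
← created
→ vault scribe(p=/reso/roron, c=hacufa)
← created
→ almanac yhop(n=10)
← 1760-03-04
→ almanac closeout()
← 1760-03-31
→ shelf bind(k=fuca, v=prodrib)
← 478


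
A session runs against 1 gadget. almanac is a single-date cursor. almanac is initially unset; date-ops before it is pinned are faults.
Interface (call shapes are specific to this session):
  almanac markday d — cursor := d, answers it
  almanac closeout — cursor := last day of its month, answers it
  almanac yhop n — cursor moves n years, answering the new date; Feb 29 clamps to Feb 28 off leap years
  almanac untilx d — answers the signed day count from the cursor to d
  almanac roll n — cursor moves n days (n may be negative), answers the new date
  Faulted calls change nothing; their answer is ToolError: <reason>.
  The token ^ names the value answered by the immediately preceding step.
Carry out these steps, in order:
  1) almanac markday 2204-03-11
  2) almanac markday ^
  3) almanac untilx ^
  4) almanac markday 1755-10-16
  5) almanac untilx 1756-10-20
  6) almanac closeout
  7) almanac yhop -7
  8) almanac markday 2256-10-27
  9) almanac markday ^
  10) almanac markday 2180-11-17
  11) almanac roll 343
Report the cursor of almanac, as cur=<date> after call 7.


Answer: cur=1748-10-31

Derivation:
// 1. almanac markday(2204-03-11) == 2204-03-11
// 2. almanac markday(^) == 2204-03-11
// 3. almanac untilx(^) == 0
// 4. almanac markday(1755-10-16) == 1755-10-16
// 5. almanac untilx(1756-10-20) == 370
// 6. almanac closeout() == 1755-10-31
// 7. almanac yhop(-7) == 1748-10-31
// 8. almanac markday(2256-10-27) == 2256-10-27
// 9. almanac markday(^) == 2256-10-27
// 10. almanac markday(2180-11-17) == 2180-11-17
// 11. almanac roll(343) == 2181-10-26


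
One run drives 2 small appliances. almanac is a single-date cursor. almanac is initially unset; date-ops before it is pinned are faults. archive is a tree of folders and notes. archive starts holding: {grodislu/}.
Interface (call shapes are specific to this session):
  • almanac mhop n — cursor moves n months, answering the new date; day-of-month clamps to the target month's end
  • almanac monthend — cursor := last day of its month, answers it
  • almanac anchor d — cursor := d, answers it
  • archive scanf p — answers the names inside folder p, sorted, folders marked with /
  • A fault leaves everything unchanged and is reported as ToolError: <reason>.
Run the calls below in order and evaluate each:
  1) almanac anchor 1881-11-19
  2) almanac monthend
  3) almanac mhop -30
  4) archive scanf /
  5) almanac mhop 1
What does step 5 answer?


! almanac anchor(d=1881-11-19) => 1881-11-19
! almanac monthend() => 1881-11-30
! almanac mhop(n=-30) => 1879-05-30
! archive scanf(p=/) => [grodislu/]
! almanac mhop(n=1) => 1879-06-30

Answer: 1879-06-30


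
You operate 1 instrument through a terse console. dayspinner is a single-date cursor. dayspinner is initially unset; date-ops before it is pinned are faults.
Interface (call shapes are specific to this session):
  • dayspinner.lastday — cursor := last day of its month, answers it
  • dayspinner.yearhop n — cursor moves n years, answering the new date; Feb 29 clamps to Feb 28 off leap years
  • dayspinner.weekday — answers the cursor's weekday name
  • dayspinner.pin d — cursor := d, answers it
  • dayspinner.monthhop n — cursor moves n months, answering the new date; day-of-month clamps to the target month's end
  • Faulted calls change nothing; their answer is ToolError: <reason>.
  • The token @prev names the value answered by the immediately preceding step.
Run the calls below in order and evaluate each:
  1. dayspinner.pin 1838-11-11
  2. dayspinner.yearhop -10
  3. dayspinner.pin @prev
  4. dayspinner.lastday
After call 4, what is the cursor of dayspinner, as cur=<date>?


-> dayspinner.pin(d→1838-11-11)
<- 1838-11-11
-> dayspinner.yearhop(n→-10)
<- 1828-11-11
-> dayspinner.pin(d→@prev)
<- 1828-11-11
-> dayspinner.lastday()
<- 1828-11-30

Answer: cur=1828-11-30


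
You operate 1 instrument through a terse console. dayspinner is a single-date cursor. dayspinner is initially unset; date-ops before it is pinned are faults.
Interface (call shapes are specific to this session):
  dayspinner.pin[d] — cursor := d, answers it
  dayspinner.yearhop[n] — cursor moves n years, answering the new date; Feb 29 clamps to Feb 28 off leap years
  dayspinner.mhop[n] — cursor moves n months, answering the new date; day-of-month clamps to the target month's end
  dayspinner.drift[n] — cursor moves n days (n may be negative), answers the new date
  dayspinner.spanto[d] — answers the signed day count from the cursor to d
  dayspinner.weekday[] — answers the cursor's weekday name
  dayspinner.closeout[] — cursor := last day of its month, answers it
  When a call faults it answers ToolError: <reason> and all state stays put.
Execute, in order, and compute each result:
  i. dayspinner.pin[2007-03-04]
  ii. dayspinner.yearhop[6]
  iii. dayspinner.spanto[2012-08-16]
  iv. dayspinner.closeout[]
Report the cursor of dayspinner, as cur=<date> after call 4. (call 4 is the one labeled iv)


Answer: cur=2013-03-31

Derivation:
! dayspinner.pin(d='2007-03-04') : 2007-03-04
! dayspinner.yearhop(n='6') : 2013-03-04
! dayspinner.spanto(d='2012-08-16') : -200
! dayspinner.closeout() : 2013-03-31


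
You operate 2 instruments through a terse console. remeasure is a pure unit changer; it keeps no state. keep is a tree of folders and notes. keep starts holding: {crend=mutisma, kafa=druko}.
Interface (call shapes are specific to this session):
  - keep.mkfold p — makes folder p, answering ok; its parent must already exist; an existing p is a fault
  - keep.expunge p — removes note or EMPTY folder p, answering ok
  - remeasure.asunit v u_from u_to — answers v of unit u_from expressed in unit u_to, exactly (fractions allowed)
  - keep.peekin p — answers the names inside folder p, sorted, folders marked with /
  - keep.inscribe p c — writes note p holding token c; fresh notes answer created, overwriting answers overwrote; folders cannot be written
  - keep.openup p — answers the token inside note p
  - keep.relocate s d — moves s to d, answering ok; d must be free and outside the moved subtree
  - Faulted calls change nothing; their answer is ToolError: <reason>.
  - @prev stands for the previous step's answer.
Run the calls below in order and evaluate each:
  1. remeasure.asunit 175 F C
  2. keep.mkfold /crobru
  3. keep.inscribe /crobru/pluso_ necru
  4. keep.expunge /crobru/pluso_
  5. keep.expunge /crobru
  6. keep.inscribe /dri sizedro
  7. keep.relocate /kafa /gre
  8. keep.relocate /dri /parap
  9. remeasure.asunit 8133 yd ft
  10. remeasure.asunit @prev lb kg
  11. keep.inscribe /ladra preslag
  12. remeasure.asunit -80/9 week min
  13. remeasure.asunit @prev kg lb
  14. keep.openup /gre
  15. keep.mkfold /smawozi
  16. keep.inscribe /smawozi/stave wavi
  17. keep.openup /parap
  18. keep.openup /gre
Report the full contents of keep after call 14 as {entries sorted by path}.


Answer: {crend=mutisma, gre=druko, ladra=preslag, parap=sizedro}

Derivation:
>> asunit(175, F, C)
<< 715/9
>> mkfold(/crobru)
<< ok
>> inscribe(/crobru/pluso_, necru)
<< created
>> expunge(/crobru/pluso_)
<< ok
>> expunge(/crobru)
<< ok
>> inscribe(/dri, sizedro)
<< created
>> relocate(/kafa, /gre)
<< ok
>> relocate(/dri, /parap)
<< ok
>> asunit(8133, yd, ft)
<< 24399
>> asunit(@prev, lb, kg)
<< 1106720023563/100000000
>> inscribe(/ladra, preslag)
<< created
>> asunit(-80/9, week, min)
<< -89600
>> asunit(@prev, kg, lb)
<< -1280000000000/6479891
>> openup(/gre)
<< druko
>> mkfold(/smawozi)
<< ok
>> inscribe(/smawozi/stave, wavi)
<< created
>> openup(/parap)
<< sizedro
>> openup(/gre)
<< druko


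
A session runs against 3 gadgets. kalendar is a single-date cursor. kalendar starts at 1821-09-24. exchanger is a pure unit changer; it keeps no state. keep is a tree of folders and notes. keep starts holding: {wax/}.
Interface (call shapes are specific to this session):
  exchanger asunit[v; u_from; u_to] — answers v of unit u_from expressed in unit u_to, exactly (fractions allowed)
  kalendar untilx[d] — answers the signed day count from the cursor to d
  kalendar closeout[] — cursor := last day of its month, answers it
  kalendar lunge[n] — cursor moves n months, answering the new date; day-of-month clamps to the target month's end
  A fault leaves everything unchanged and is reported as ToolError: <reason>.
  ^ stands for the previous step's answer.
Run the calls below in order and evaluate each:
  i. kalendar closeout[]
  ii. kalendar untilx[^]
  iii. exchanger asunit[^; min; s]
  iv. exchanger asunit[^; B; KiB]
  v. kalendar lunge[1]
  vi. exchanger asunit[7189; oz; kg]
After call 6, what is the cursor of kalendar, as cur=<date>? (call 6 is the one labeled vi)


Answer: cur=1821-10-30

Derivation:
-> kalendar closeout()
<- 1821-09-30
-> kalendar untilx(d: ^)
<- 0
-> exchanger asunit(v: ^, u_from: min, u_to: s)
<- 0
-> exchanger asunit(v: ^, u_from: B, u_to: KiB)
<- 0
-> kalendar lunge(n: 1)
<- 1821-10-30
-> exchanger asunit(v: 7189, u_from: oz, u_to: kg)
<- 326087554793/1600000000


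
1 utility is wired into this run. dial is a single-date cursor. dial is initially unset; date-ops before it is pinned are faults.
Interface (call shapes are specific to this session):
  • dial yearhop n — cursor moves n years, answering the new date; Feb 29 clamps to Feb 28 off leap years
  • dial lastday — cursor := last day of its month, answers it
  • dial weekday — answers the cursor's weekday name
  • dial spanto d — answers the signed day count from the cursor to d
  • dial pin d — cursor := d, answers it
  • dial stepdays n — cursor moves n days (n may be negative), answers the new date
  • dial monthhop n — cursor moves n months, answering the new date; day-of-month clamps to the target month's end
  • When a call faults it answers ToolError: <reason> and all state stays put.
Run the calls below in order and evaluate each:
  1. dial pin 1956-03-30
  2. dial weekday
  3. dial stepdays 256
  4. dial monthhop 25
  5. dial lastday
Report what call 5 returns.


Answer: 1959-01-31

Derivation:
→ dial pin(1956-03-30)
← 1956-03-30
→ dial weekday()
← Friday
→ dial stepdays(256)
← 1956-12-11
→ dial monthhop(25)
← 1959-01-11
→ dial lastday()
← 1959-01-31


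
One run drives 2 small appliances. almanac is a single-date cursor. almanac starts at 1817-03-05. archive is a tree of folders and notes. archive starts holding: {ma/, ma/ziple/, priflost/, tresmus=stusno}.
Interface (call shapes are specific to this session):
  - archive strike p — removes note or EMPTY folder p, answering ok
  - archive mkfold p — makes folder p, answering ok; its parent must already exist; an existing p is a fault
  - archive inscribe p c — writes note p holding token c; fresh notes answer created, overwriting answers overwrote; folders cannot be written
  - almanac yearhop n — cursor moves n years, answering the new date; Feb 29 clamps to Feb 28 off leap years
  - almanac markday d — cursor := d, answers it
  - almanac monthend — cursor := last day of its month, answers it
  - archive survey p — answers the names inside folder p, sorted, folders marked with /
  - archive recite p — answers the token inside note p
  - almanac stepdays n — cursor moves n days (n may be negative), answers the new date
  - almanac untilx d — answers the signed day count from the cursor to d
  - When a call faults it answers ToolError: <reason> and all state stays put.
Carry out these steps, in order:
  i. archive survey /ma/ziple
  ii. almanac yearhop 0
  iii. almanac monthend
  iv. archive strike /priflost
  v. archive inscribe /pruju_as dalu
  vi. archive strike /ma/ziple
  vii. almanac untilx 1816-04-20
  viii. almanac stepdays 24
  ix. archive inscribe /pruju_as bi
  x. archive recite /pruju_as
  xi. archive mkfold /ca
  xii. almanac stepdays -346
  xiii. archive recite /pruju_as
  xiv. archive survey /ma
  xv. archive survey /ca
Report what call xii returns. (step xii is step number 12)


Answer: 1816-05-13

Derivation:
-> archive survey(p: /ma/ziple)
<- []
-> almanac yearhop(n: 0)
<- 1817-03-05
-> almanac monthend()
<- 1817-03-31
-> archive strike(p: /priflost)
<- ok
-> archive inscribe(p: /pruju_as, c: dalu)
<- created
-> archive strike(p: /ma/ziple)
<- ok
-> almanac untilx(d: 1816-04-20)
<- -345
-> almanac stepdays(n: 24)
<- 1817-04-24
-> archive inscribe(p: /pruju_as, c: bi)
<- overwrote
-> archive recite(p: /pruju_as)
<- bi
-> archive mkfold(p: /ca)
<- ok
-> almanac stepdays(n: -346)
<- 1816-05-13
-> archive recite(p: /pruju_as)
<- bi
-> archive survey(p: /ma)
<- []
-> archive survey(p: /ca)
<- []


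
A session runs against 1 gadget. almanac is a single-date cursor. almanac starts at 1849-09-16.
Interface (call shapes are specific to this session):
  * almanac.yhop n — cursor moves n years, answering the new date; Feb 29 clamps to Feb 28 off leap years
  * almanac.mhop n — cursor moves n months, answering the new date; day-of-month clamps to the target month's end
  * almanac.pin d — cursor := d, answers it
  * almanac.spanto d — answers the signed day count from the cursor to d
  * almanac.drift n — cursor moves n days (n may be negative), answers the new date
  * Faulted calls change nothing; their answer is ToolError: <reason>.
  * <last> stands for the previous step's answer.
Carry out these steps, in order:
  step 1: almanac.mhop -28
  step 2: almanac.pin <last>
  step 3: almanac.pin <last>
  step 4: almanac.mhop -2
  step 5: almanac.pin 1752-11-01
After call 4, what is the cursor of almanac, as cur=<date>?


Do: almanac.mhop[-28]
See: 1847-05-16
Do: almanac.pin[<last>]
See: 1847-05-16
Do: almanac.pin[<last>]
See: 1847-05-16
Do: almanac.mhop[-2]
See: 1847-03-16
Do: almanac.pin[1752-11-01]
See: 1752-11-01

Answer: cur=1847-03-16


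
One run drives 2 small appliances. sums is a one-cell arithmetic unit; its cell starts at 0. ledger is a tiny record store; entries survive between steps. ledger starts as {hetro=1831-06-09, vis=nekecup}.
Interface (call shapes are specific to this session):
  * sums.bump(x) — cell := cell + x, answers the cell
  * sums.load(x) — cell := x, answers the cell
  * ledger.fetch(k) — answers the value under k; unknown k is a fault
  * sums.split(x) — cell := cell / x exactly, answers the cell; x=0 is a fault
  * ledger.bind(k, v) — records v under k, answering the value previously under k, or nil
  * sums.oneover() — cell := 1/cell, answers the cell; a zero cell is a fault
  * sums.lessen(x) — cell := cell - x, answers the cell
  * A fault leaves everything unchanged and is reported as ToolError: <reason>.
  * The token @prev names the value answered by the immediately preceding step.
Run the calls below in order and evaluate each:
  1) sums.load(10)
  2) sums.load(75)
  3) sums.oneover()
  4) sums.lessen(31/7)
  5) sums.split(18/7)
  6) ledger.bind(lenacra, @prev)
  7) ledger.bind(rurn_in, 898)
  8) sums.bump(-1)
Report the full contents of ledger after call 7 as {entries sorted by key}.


> sums.load x=10
= 10
> sums.load x=75
= 75
> sums.oneover
= 1/75
> sums.lessen x=31/7
= -2318/525
> sums.split x=18/7
= -1159/675
> ledger.bind k=lenacra v=@prev
= nil
> ledger.bind k=rurn_in v=898
= nil
> sums.bump x=-1
= -1834/675

Answer: {hetro=1831-06-09, lenacra=-1159/675, rurn_in=898, vis=nekecup}


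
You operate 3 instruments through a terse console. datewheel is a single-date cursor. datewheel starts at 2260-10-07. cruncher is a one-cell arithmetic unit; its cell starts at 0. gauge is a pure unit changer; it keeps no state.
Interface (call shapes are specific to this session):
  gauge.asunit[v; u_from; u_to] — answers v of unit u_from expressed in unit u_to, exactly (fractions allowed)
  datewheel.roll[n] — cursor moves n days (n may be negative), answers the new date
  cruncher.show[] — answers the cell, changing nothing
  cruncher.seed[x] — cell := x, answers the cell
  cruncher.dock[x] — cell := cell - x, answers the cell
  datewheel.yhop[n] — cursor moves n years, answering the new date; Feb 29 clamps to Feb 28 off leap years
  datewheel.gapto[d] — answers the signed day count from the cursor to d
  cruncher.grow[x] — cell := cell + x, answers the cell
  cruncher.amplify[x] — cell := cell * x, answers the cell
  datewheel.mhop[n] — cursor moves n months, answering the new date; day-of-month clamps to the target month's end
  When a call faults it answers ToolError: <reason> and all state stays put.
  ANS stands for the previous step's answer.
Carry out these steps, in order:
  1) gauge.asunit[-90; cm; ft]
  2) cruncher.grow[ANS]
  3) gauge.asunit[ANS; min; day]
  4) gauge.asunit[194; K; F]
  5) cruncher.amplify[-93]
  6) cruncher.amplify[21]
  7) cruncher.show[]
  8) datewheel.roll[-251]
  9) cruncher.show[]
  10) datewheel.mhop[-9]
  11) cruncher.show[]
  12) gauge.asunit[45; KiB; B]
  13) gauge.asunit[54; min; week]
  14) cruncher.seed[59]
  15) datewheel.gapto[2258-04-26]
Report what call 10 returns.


% gauge.asunit v→-90 u_from→cm u_to→ft
:: -375/127
% cruncher.grow x→ANS
:: -375/127
% gauge.asunit v→ANS u_from→min u_to→day
:: -25/12192
% gauge.asunit v→194 u_from→K u_to→F
:: -11047/100
% cruncher.amplify x→-93
:: 34875/127
% cruncher.amplify x→21
:: 732375/127
% cruncher.show
:: 732375/127
% datewheel.roll n→-251
:: 2260-01-30
% cruncher.show
:: 732375/127
% datewheel.mhop n→-9
:: 2259-04-30
% cruncher.show
:: 732375/127
% gauge.asunit v→45 u_from→KiB u_to→B
:: 46080
% gauge.asunit v→54 u_from→min u_to→week
:: 3/560
% cruncher.seed x→59
:: 59
% datewheel.gapto d→2258-04-26
:: -369

Answer: 2259-04-30


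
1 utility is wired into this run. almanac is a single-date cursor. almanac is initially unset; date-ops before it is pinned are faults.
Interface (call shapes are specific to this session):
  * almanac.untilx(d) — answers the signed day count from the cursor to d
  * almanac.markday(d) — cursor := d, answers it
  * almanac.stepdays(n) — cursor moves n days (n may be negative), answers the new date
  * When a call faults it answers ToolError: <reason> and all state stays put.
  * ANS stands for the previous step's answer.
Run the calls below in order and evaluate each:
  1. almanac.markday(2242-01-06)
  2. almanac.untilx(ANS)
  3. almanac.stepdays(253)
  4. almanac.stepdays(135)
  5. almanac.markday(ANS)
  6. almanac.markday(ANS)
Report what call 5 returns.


Invoking markday(d: 2242-01-06), and observe 2242-01-06.
I run untilx(d: ANS), and see 0.
I use stepdays(n: 253), — result: 2242-09-16.
Invoking stepdays(n: 135), and get 2243-01-29.
I run markday(d: ANS): 2243-01-29.
I use markday(d: ANS): 2243-01-29.

Answer: 2243-01-29
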